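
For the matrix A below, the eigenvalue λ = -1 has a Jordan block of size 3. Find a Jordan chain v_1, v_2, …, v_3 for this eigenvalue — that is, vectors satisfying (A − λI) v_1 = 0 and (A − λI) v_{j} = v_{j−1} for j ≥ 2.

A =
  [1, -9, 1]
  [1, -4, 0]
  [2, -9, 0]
A Jordan chain for λ = -1 of length 3:
v_1 = (-3, -1, -3)ᵀ
v_2 = (2, 1, 2)ᵀ
v_3 = (1, 0, 0)ᵀ

Let N = A − (-1)·I. We want v_3 with N^3 v_3 = 0 but N^2 v_3 ≠ 0; then v_{j-1} := N · v_j for j = 3, …, 2.

Pick v_3 = (1, 0, 0)ᵀ.
Then v_2 = N · v_3 = (2, 1, 2)ᵀ.
Then v_1 = N · v_2 = (-3, -1, -3)ᵀ.

Sanity check: (A − (-1)·I) v_1 = (0, 0, 0)ᵀ = 0. ✓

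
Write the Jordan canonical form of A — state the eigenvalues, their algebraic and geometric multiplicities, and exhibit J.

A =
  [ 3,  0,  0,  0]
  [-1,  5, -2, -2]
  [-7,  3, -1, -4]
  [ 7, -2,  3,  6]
J_3(3) ⊕ J_1(4)

The characteristic polynomial is
  det(x·I − A) = x^4 - 13*x^3 + 63*x^2 - 135*x + 108 = (x - 4)*(x - 3)^3

Eigenvalues and multiplicities (the geometric multiplicity of λ is n − rank(A − λI), which equals the number of Jordan blocks for λ):
  λ = 3: algebraic multiplicity = 3, geometric multiplicity = 1
  λ = 4: algebraic multiplicity = 1, geometric multiplicity = 1

Determining the block sizes for each eigenvalue:
  λ = 3: one block (gm = 1), so the single block has size am = 3 → block sizes [3]
  λ = 4: one block (gm = 1), so the single block has size am = 1 → block sizes [1]

Assembling the blocks gives a Jordan form
J =
  [3, 1, 0, 0]
  [0, 3, 1, 0]
  [0, 0, 3, 0]
  [0, 0, 0, 4]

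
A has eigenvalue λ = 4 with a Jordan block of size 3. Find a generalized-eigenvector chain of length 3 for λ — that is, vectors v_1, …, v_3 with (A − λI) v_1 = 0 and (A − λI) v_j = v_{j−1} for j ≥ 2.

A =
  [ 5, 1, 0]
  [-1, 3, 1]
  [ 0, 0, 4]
A Jordan chain for λ = 4 of length 3:
v_1 = (1, -1, 0)ᵀ
v_2 = (0, 1, 0)ᵀ
v_3 = (0, 0, 1)ᵀ

Let N = A − (4)·I. We want v_3 with N^3 v_3 = 0 but N^2 v_3 ≠ 0; then v_{j-1} := N · v_j for j = 3, …, 2.

Pick v_3 = (0, 0, 1)ᵀ.
Then v_2 = N · v_3 = (0, 1, 0)ᵀ.
Then v_1 = N · v_2 = (1, -1, 0)ᵀ.

Sanity check: (A − (4)·I) v_1 = (0, 0, 0)ᵀ = 0. ✓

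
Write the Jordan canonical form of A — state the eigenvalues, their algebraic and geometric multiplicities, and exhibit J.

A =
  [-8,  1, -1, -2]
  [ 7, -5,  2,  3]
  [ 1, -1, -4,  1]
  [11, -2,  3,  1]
J_2(-4) ⊕ J_2(-4)

The characteristic polynomial is
  det(x·I − A) = x^4 + 16*x^3 + 96*x^2 + 256*x + 256 = (x + 4)^4

Eigenvalues and multiplicities (the geometric multiplicity of λ is n − rank(A − λI), which equals the number of Jordan blocks for λ):
  λ = -4: algebraic multiplicity = 4, geometric multiplicity = 2

Determining the block sizes for each eigenvalue:
  λ = -4: with am = 4 and gm = 2, the partition is not yet determined (e.g. several partitions of 4 into 2 parts exist). Let N = A − (-4)·I. Computing rank(N^1) = 2, rank(N^2) = 0; the number of blocks of size ≥ j is rank(N^{j−1}) − rank(N^j), giving [2, 2]. So we have 2 block(s) of size 2 → block sizes [2, 2]

Assembling the blocks gives a Jordan form
J =
  [-4,  1,  0,  0]
  [ 0, -4,  0,  0]
  [ 0,  0, -4,  1]
  [ 0,  0,  0, -4]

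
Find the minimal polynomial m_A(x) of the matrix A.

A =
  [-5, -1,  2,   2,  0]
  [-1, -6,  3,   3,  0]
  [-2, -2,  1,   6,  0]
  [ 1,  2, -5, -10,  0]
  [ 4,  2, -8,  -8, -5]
x^3 + 15*x^2 + 75*x + 125

The characteristic polynomial is χ_A(x) = (x + 5)^5, so the eigenvalues are known. The minimal polynomial is
  m_A(x) = Π_λ (x − λ)^{k_λ}
where k_λ is the size of the *largest* Jordan block for λ (equivalently, the smallest k with (A − λI)^k v = 0 for every generalised eigenvector v of λ).

  λ = -5: largest Jordan block has size 3, contributing (x + 5)^3

So m_A(x) = (x + 5)^3 = x^3 + 15*x^2 + 75*x + 125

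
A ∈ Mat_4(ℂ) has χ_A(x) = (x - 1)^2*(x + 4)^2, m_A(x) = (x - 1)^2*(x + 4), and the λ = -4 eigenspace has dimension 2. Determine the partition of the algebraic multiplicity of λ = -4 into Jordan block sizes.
Block sizes for λ = -4: [1, 1]

Step 1 — from the characteristic polynomial, algebraic multiplicity of λ = -4 is 2. From dim ker(A − (-4)·I) = 2, there are exactly 2 Jordan blocks for λ = -4.
Step 2 — from the minimal polynomial, the factor (x + 4) tells us the largest block for λ = -4 has size 1.
Step 3 — with total size 2, 2 blocks, and largest block 1, the block sizes (in nonincreasing order) are [1, 1].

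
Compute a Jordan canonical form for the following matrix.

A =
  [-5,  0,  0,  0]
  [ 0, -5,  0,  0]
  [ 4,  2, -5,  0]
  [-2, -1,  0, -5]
J_2(-5) ⊕ J_1(-5) ⊕ J_1(-5)

The characteristic polynomial is
  det(x·I − A) = x^4 + 20*x^3 + 150*x^2 + 500*x + 625 = (x + 5)^4

Eigenvalues and multiplicities (the geometric multiplicity of λ is n − rank(A − λI), which equals the number of Jordan blocks for λ):
  λ = -5: algebraic multiplicity = 4, geometric multiplicity = 3

Determining the block sizes for each eigenvalue:
  λ = -5: 3 blocks summing to 4 forces exactly one block of size 2 and the rest size 1 → block sizes [2, 1, 1]

Assembling the blocks gives a Jordan form
J =
  [-5,  1,  0,  0]
  [ 0, -5,  0,  0]
  [ 0,  0, -5,  0]
  [ 0,  0,  0, -5]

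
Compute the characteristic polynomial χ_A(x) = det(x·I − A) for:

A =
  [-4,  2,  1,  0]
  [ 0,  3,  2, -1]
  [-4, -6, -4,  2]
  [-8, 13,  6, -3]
x^4 + 8*x^3 + 24*x^2 + 32*x + 16

Expanding det(x·I − A) (e.g. by cofactor expansion or by noting that A is similar to its Jordan form J, which has the same characteristic polynomial as A) gives
  χ_A(x) = x^4 + 8*x^3 + 24*x^2 + 32*x + 16
which factors as (x + 2)^4. The eigenvalues (with algebraic multiplicities) are λ = -2 with multiplicity 4.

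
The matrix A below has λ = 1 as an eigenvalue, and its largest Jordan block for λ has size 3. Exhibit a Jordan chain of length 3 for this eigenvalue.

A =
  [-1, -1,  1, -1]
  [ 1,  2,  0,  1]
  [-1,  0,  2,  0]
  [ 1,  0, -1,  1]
A Jordan chain for λ = 1 of length 3:
v_1 = (1, 0, 1, -1)ᵀ
v_2 = (-2, 1, -1, 1)ᵀ
v_3 = (1, 0, 0, 0)ᵀ

Let N = A − (1)·I. We want v_3 with N^3 v_3 = 0 but N^2 v_3 ≠ 0; then v_{j-1} := N · v_j for j = 3, …, 2.

Pick v_3 = (1, 0, 0, 0)ᵀ.
Then v_2 = N · v_3 = (-2, 1, -1, 1)ᵀ.
Then v_1 = N · v_2 = (1, 0, 1, -1)ᵀ.

Sanity check: (A − (1)·I) v_1 = (0, 0, 0, 0)ᵀ = 0. ✓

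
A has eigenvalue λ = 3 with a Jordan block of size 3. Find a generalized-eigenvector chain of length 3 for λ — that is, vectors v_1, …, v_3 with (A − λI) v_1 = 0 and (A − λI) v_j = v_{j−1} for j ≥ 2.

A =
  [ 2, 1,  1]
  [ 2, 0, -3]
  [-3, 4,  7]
A Jordan chain for λ = 3 of length 3:
v_1 = (0, 1, -1)ᵀ
v_2 = (-1, 2, -3)ᵀ
v_3 = (1, 0, 0)ᵀ

Let N = A − (3)·I. We want v_3 with N^3 v_3 = 0 but N^2 v_3 ≠ 0; then v_{j-1} := N · v_j for j = 3, …, 2.

Pick v_3 = (1, 0, 0)ᵀ.
Then v_2 = N · v_3 = (-1, 2, -3)ᵀ.
Then v_1 = N · v_2 = (0, 1, -1)ᵀ.

Sanity check: (A − (3)·I) v_1 = (0, 0, 0)ᵀ = 0. ✓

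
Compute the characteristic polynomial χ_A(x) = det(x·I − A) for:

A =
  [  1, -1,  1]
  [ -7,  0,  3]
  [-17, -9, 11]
x^3 - 12*x^2 + 48*x - 64

Expanding det(x·I − A) (e.g. by cofactor expansion or by noting that A is similar to its Jordan form J, which has the same characteristic polynomial as A) gives
  χ_A(x) = x^3 - 12*x^2 + 48*x - 64
which factors as (x - 4)^3. The eigenvalues (with algebraic multiplicities) are λ = 4 with multiplicity 3.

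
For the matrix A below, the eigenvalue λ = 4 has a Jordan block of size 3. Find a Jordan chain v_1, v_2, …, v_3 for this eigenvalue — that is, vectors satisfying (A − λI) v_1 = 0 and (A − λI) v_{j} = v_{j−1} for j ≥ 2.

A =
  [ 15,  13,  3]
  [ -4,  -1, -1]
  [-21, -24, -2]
A Jordan chain for λ = 4 of length 3:
v_1 = (6, -3, -9)ᵀ
v_2 = (11, -4, -21)ᵀ
v_3 = (1, 0, 0)ᵀ

Let N = A − (4)·I. We want v_3 with N^3 v_3 = 0 but N^2 v_3 ≠ 0; then v_{j-1} := N · v_j for j = 3, …, 2.

Pick v_3 = (1, 0, 0)ᵀ.
Then v_2 = N · v_3 = (11, -4, -21)ᵀ.
Then v_1 = N · v_2 = (6, -3, -9)ᵀ.

Sanity check: (A − (4)·I) v_1 = (0, 0, 0)ᵀ = 0. ✓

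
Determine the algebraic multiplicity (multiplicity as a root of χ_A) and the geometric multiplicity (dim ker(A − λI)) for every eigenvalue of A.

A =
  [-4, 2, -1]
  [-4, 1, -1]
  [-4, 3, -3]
λ = -2: alg = 3, geom = 1

Step 1 — factor the characteristic polynomial to read off the algebraic multiplicities:
  χ_A(x) = (x + 2)^3

Step 2 — compute geometric multiplicities via the rank-nullity identity g(λ) = n − rank(A − λI):
  rank(A − (-2)·I) = 2, so dim ker(A − (-2)·I) = n − 2 = 1

Summary:
  λ = -2: algebraic multiplicity = 3, geometric multiplicity = 1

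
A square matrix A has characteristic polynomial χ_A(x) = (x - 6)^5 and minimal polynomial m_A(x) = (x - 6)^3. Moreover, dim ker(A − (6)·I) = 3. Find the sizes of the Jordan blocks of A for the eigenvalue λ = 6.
Block sizes for λ = 6: [3, 1, 1]

Step 1 — from the characteristic polynomial, algebraic multiplicity of λ = 6 is 5. From dim ker(A − (6)·I) = 3, there are exactly 3 Jordan blocks for λ = 6.
Step 2 — from the minimal polynomial, the factor (x − 6)^3 tells us the largest block for λ = 6 has size 3.
Step 3 — with total size 5, 3 blocks, and largest block 3, the block sizes (in nonincreasing order) are [3, 1, 1].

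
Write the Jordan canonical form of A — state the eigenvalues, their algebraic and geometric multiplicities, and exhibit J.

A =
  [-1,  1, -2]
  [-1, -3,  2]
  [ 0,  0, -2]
J_2(-2) ⊕ J_1(-2)

The characteristic polynomial is
  det(x·I − A) = x^3 + 6*x^2 + 12*x + 8 = (x + 2)^3

Eigenvalues and multiplicities (the geometric multiplicity of λ is n − rank(A − λI), which equals the number of Jordan blocks for λ):
  λ = -2: algebraic multiplicity = 3, geometric multiplicity = 2

Determining the block sizes for each eigenvalue:
  λ = -2: 2 blocks summing to 3 forces exactly one block of size 2 and the rest size 1 → block sizes [2, 1]

Assembling the blocks gives a Jordan form
J =
  [-2,  1,  0]
  [ 0, -2,  0]
  [ 0,  0, -2]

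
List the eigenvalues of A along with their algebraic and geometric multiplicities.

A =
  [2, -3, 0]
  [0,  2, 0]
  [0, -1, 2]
λ = 2: alg = 3, geom = 2

Step 1 — factor the characteristic polynomial to read off the algebraic multiplicities:
  χ_A(x) = (x - 2)^3

Step 2 — compute geometric multiplicities via the rank-nullity identity g(λ) = n − rank(A − λI):
  rank(A − (2)·I) = 1, so dim ker(A − (2)·I) = n − 1 = 2

Summary:
  λ = 2: algebraic multiplicity = 3, geometric multiplicity = 2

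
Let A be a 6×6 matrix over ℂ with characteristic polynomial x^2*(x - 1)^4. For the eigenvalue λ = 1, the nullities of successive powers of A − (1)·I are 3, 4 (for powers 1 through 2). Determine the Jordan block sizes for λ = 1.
Block sizes for λ = 1: [2, 1, 1]

From the dimensions of kernels of powers, the number of Jordan blocks of size at least j is d_j − d_{j−1} where d_j = dim ker(N^j) (with d_0 = 0). Computing the differences gives [3, 1].
The number of blocks of size exactly k is (#blocks of size ≥ k) − (#blocks of size ≥ k + 1), so the partition is: 2 block(s) of size 1, 1 block(s) of size 2.
In nonincreasing order the block sizes are [2, 1, 1].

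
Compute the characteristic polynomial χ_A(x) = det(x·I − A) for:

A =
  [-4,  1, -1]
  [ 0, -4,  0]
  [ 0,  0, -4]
x^3 + 12*x^2 + 48*x + 64

Expanding det(x·I − A) (e.g. by cofactor expansion or by noting that A is similar to its Jordan form J, which has the same characteristic polynomial as A) gives
  χ_A(x) = x^3 + 12*x^2 + 48*x + 64
which factors as (x + 4)^3. The eigenvalues (with algebraic multiplicities) are λ = -4 with multiplicity 3.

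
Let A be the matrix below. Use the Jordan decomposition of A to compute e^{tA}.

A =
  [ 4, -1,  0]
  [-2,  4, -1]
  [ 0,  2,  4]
e^{tA} =
  [t^2*exp(4*t) + exp(4*t), -t*exp(4*t), t^2*exp(4*t)/2]
  [-2*t*exp(4*t), exp(4*t), -t*exp(4*t)]
  [-2*t^2*exp(4*t), 2*t*exp(4*t), -t^2*exp(4*t) + exp(4*t)]

Strategy: write A = P · J · P⁻¹ where J is a Jordan canonical form, so e^{tA} = P · e^{tJ} · P⁻¹, and e^{tJ} can be computed block-by-block.

A has Jordan form
J =
  [4, 1, 0]
  [0, 4, 1]
  [0, 0, 4]
(up to reordering of blocks).

Per-block formulas:
  For a 3×3 Jordan block J_3(4): exp(t · J_3(4)) = e^(4t)·(I + t·N + (t^2/2)·N^2), where N is the 3×3 nilpotent shift.

After assembling e^{tJ} and conjugating by P, we get:

e^{tA} =
  [t^2*exp(4*t) + exp(4*t), -t*exp(4*t), t^2*exp(4*t)/2]
  [-2*t*exp(4*t), exp(4*t), -t*exp(4*t)]
  [-2*t^2*exp(4*t), 2*t*exp(4*t), -t^2*exp(4*t) + exp(4*t)]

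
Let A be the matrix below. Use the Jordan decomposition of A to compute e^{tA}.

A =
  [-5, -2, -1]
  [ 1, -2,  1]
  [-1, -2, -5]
e^{tA} =
  [-t*exp(-4*t) + exp(-4*t), -2*t*exp(-4*t), -t*exp(-4*t)]
  [t*exp(-4*t), 2*t*exp(-4*t) + exp(-4*t), t*exp(-4*t)]
  [-t*exp(-4*t), -2*t*exp(-4*t), -t*exp(-4*t) + exp(-4*t)]

Strategy: write A = P · J · P⁻¹ where J is a Jordan canonical form, so e^{tA} = P · e^{tJ} · P⁻¹, and e^{tJ} can be computed block-by-block.

A has Jordan form
J =
  [-4,  1,  0]
  [ 0, -4,  0]
  [ 0,  0, -4]
(up to reordering of blocks).

Per-block formulas:
  For a 1×1 block at λ = -4: exp(t · [-4]) = [e^(-4t)].
  For a 2×2 Jordan block J_2(-4): exp(t · J_2(-4)) = e^(-4t)·(I + t·N), where N is the 2×2 nilpotent shift.

After assembling e^{tJ} and conjugating by P, we get:

e^{tA} =
  [-t*exp(-4*t) + exp(-4*t), -2*t*exp(-4*t), -t*exp(-4*t)]
  [t*exp(-4*t), 2*t*exp(-4*t) + exp(-4*t), t*exp(-4*t)]
  [-t*exp(-4*t), -2*t*exp(-4*t), -t*exp(-4*t) + exp(-4*t)]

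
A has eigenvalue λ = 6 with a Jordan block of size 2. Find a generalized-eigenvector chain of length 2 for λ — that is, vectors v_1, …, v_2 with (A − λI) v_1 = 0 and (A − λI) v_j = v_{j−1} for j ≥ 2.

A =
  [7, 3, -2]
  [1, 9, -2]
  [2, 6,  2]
A Jordan chain for λ = 6 of length 2:
v_1 = (1, 1, 2)ᵀ
v_2 = (1, 0, 0)ᵀ

Let N = A − (6)·I. We want v_2 with N^2 v_2 = 0 but N^1 v_2 ≠ 0; then v_{j-1} := N · v_j for j = 2, …, 2.

Pick v_2 = (1, 0, 0)ᵀ.
Then v_1 = N · v_2 = (1, 1, 2)ᵀ.

Sanity check: (A − (6)·I) v_1 = (0, 0, 0)ᵀ = 0. ✓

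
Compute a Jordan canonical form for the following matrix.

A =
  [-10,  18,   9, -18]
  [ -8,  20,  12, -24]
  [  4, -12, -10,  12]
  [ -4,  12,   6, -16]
J_2(-4) ⊕ J_1(-4) ⊕ J_1(-4)

The characteristic polynomial is
  det(x·I − A) = x^4 + 16*x^3 + 96*x^2 + 256*x + 256 = (x + 4)^4

Eigenvalues and multiplicities (the geometric multiplicity of λ is n − rank(A − λI), which equals the number of Jordan blocks for λ):
  λ = -4: algebraic multiplicity = 4, geometric multiplicity = 3

Determining the block sizes for each eigenvalue:
  λ = -4: 3 blocks summing to 4 forces exactly one block of size 2 and the rest size 1 → block sizes [2, 1, 1]

Assembling the blocks gives a Jordan form
J =
  [-4,  1,  0,  0]
  [ 0, -4,  0,  0]
  [ 0,  0, -4,  0]
  [ 0,  0,  0, -4]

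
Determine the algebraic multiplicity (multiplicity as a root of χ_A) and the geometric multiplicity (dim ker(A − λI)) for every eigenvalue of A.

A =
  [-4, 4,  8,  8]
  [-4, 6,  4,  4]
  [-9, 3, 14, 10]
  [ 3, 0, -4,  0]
λ = 4: alg = 4, geom = 2

Step 1 — factor the characteristic polynomial to read off the algebraic multiplicities:
  χ_A(x) = (x - 4)^4

Step 2 — compute geometric multiplicities via the rank-nullity identity g(λ) = n − rank(A − λI):
  rank(A − (4)·I) = 2, so dim ker(A − (4)·I) = n − 2 = 2

Summary:
  λ = 4: algebraic multiplicity = 4, geometric multiplicity = 2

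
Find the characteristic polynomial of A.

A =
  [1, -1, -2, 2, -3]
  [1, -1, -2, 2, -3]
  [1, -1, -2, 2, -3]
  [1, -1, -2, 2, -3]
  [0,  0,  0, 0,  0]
x^5

Expanding det(x·I − A) (e.g. by cofactor expansion or by noting that A is similar to its Jordan form J, which has the same characteristic polynomial as A) gives
  χ_A(x) = x^5
which factors as x^5. The eigenvalues (with algebraic multiplicities) are λ = 0 with multiplicity 5.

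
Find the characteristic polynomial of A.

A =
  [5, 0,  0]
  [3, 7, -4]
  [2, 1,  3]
x^3 - 15*x^2 + 75*x - 125

Expanding det(x·I − A) (e.g. by cofactor expansion or by noting that A is similar to its Jordan form J, which has the same characteristic polynomial as A) gives
  χ_A(x) = x^3 - 15*x^2 + 75*x - 125
which factors as (x - 5)^3. The eigenvalues (with algebraic multiplicities) are λ = 5 with multiplicity 3.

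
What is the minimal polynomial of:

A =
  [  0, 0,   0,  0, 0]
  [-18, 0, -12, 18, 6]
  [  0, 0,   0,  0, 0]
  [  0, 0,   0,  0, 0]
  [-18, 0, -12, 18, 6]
x^2 - 6*x

The characteristic polynomial is χ_A(x) = x^4*(x - 6), so the eigenvalues are known. The minimal polynomial is
  m_A(x) = Π_λ (x − λ)^{k_λ}
where k_λ is the size of the *largest* Jordan block for λ (equivalently, the smallest k with (A − λI)^k v = 0 for every generalised eigenvector v of λ).

  λ = 0: largest Jordan block has size 1, contributing (x − 0)
  λ = 6: largest Jordan block has size 1, contributing (x − 6)

So m_A(x) = x*(x - 6) = x^2 - 6*x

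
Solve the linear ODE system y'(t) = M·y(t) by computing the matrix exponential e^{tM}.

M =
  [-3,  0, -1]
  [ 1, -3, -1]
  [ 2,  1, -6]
e^{tM} =
  [-t^2*exp(-4*t)/2 + t*exp(-4*t) + exp(-4*t), -t^2*exp(-4*t)/2, t^2*exp(-4*t)/2 - t*exp(-4*t)]
  [t*exp(-4*t), t*exp(-4*t) + exp(-4*t), -t*exp(-4*t)]
  [-t^2*exp(-4*t)/2 + 2*t*exp(-4*t), -t^2*exp(-4*t)/2 + t*exp(-4*t), t^2*exp(-4*t)/2 - 2*t*exp(-4*t) + exp(-4*t)]

Strategy: write M = P · J · P⁻¹ where J is a Jordan canonical form, so e^{tM} = P · e^{tJ} · P⁻¹, and e^{tJ} can be computed block-by-block.

M has Jordan form
J =
  [-4,  1,  0]
  [ 0, -4,  1]
  [ 0,  0, -4]
(up to reordering of blocks).

Per-block formulas:
  For a 3×3 Jordan block J_3(-4): exp(t · J_3(-4)) = e^(-4t)·(I + t·N + (t^2/2)·N^2), where N is the 3×3 nilpotent shift.

After assembling e^{tJ} and conjugating by P, we get:

e^{tM} =
  [-t^2*exp(-4*t)/2 + t*exp(-4*t) + exp(-4*t), -t^2*exp(-4*t)/2, t^2*exp(-4*t)/2 - t*exp(-4*t)]
  [t*exp(-4*t), t*exp(-4*t) + exp(-4*t), -t*exp(-4*t)]
  [-t^2*exp(-4*t)/2 + 2*t*exp(-4*t), -t^2*exp(-4*t)/2 + t*exp(-4*t), t^2*exp(-4*t)/2 - 2*t*exp(-4*t) + exp(-4*t)]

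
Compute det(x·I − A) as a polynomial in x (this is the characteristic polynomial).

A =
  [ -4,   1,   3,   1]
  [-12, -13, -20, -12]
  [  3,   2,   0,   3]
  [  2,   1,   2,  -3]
x^4 + 20*x^3 + 150*x^2 + 500*x + 625

Expanding det(x·I − A) (e.g. by cofactor expansion or by noting that A is similar to its Jordan form J, which has the same characteristic polynomial as A) gives
  χ_A(x) = x^4 + 20*x^3 + 150*x^2 + 500*x + 625
which factors as (x + 5)^4. The eigenvalues (with algebraic multiplicities) are λ = -5 with multiplicity 4.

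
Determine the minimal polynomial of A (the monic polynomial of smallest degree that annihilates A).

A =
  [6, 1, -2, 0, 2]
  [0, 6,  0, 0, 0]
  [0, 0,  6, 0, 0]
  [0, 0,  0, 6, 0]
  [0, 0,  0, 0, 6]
x^2 - 12*x + 36

The characteristic polynomial is χ_A(x) = (x - 6)^5, so the eigenvalues are known. The minimal polynomial is
  m_A(x) = Π_λ (x − λ)^{k_λ}
where k_λ is the size of the *largest* Jordan block for λ (equivalently, the smallest k with (A − λI)^k v = 0 for every generalised eigenvector v of λ).

  λ = 6: largest Jordan block has size 2, contributing (x − 6)^2

So m_A(x) = (x - 6)^2 = x^2 - 12*x + 36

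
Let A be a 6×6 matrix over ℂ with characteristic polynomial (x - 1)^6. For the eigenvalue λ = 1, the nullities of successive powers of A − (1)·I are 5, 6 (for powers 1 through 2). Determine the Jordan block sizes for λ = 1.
Block sizes for λ = 1: [2, 1, 1, 1, 1]

From the dimensions of kernels of powers, the number of Jordan blocks of size at least j is d_j − d_{j−1} where d_j = dim ker(N^j) (with d_0 = 0). Computing the differences gives [5, 1].
The number of blocks of size exactly k is (#blocks of size ≥ k) − (#blocks of size ≥ k + 1), so the partition is: 4 block(s) of size 1, 1 block(s) of size 2.
In nonincreasing order the block sizes are [2, 1, 1, 1, 1].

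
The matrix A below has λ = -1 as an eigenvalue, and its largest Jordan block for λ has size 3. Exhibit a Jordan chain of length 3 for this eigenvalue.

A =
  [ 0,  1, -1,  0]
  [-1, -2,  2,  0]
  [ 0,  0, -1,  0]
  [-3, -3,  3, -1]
A Jordan chain for λ = -1 of length 3:
v_1 = (1, -1, 0, -3)ᵀ
v_2 = (-1, 2, 0, 3)ᵀ
v_3 = (0, 0, 1, 0)ᵀ

Let N = A − (-1)·I. We want v_3 with N^3 v_3 = 0 but N^2 v_3 ≠ 0; then v_{j-1} := N · v_j for j = 3, …, 2.

Pick v_3 = (0, 0, 1, 0)ᵀ.
Then v_2 = N · v_3 = (-1, 2, 0, 3)ᵀ.
Then v_1 = N · v_2 = (1, -1, 0, -3)ᵀ.

Sanity check: (A − (-1)·I) v_1 = (0, 0, 0, 0)ᵀ = 0. ✓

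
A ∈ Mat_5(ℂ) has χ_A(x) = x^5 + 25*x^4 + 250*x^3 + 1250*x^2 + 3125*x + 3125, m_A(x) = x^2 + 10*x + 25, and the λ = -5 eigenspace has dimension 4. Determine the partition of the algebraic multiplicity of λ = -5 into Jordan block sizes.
Block sizes for λ = -5: [2, 1, 1, 1]

Step 1 — from the characteristic polynomial, algebraic multiplicity of λ = -5 is 5. From dim ker(A − (-5)·I) = 4, there are exactly 4 Jordan blocks for λ = -5.
Step 2 — from the minimal polynomial, the factor (x + 5)^2 tells us the largest block for λ = -5 has size 2.
Step 3 — with total size 5, 4 blocks, and largest block 2, the block sizes (in nonincreasing order) are [2, 1, 1, 1].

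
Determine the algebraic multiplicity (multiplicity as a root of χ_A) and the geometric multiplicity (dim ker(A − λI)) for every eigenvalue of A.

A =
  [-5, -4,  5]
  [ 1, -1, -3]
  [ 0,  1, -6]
λ = -4: alg = 3, geom = 1

Step 1 — factor the characteristic polynomial to read off the algebraic multiplicities:
  χ_A(x) = (x + 4)^3

Step 2 — compute geometric multiplicities via the rank-nullity identity g(λ) = n − rank(A − λI):
  rank(A − (-4)·I) = 2, so dim ker(A − (-4)·I) = n − 2 = 1

Summary:
  λ = -4: algebraic multiplicity = 3, geometric multiplicity = 1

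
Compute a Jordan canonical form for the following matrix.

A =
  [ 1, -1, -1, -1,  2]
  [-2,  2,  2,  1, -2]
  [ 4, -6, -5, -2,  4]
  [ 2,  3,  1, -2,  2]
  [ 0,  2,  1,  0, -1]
J_3(-1) ⊕ J_1(-1) ⊕ J_1(-1)

The characteristic polynomial is
  det(x·I − A) = x^5 + 5*x^4 + 10*x^3 + 10*x^2 + 5*x + 1 = (x + 1)^5

Eigenvalues and multiplicities (the geometric multiplicity of λ is n − rank(A − λI), which equals the number of Jordan blocks for λ):
  λ = -1: algebraic multiplicity = 5, geometric multiplicity = 3

Determining the block sizes for each eigenvalue:
  λ = -1: with am = 5 and gm = 3, the partition is not yet determined (e.g. several partitions of 5 into 3 parts exist). Let N = A − (-1)·I. Computing rank(N^1) = 2, rank(N^2) = 1, rank(N^3) = 0; the number of blocks of size ≥ j is rank(N^{j−1}) − rank(N^j), giving [3, 1, 1]. So we have 1 block(s) of size 3, 2 block(s) of size 1 → block sizes [3, 1, 1]

Assembling the blocks gives a Jordan form
J =
  [-1,  1,  0,  0,  0]
  [ 0, -1,  1,  0,  0]
  [ 0,  0, -1,  0,  0]
  [ 0,  0,  0, -1,  0]
  [ 0,  0,  0,  0, -1]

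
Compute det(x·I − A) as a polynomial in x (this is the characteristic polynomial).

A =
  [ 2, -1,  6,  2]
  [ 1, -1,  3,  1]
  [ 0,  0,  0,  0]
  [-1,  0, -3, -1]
x^4

Expanding det(x·I − A) (e.g. by cofactor expansion or by noting that A is similar to its Jordan form J, which has the same characteristic polynomial as A) gives
  χ_A(x) = x^4
which factors as x^4. The eigenvalues (with algebraic multiplicities) are λ = 0 with multiplicity 4.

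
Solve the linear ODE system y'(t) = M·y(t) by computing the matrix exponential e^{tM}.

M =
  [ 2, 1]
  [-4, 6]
e^{tM} =
  [-2*t*exp(4*t) + exp(4*t), t*exp(4*t)]
  [-4*t*exp(4*t), 2*t*exp(4*t) + exp(4*t)]

Strategy: write M = P · J · P⁻¹ where J is a Jordan canonical form, so e^{tM} = P · e^{tJ} · P⁻¹, and e^{tJ} can be computed block-by-block.

M has Jordan form
J =
  [4, 1]
  [0, 4]
(up to reordering of blocks).

Per-block formulas:
  For a 2×2 Jordan block J_2(4): exp(t · J_2(4)) = e^(4t)·(I + t·N), where N is the 2×2 nilpotent shift.

After assembling e^{tJ} and conjugating by P, we get:

e^{tM} =
  [-2*t*exp(4*t) + exp(4*t), t*exp(4*t)]
  [-4*t*exp(4*t), 2*t*exp(4*t) + exp(4*t)]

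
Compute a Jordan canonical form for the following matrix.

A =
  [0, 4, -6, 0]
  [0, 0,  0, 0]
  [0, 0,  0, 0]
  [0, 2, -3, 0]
J_2(0) ⊕ J_1(0) ⊕ J_1(0)

The characteristic polynomial is
  det(x·I − A) = x^4

Eigenvalues and multiplicities (the geometric multiplicity of λ is n − rank(A − λI), which equals the number of Jordan blocks for λ):
  λ = 0: algebraic multiplicity = 4, geometric multiplicity = 3

Determining the block sizes for each eigenvalue:
  λ = 0: 3 blocks summing to 4 forces exactly one block of size 2 and the rest size 1 → block sizes [2, 1, 1]

Assembling the blocks gives a Jordan form
J =
  [0, 1, 0, 0]
  [0, 0, 0, 0]
  [0, 0, 0, 0]
  [0, 0, 0, 0]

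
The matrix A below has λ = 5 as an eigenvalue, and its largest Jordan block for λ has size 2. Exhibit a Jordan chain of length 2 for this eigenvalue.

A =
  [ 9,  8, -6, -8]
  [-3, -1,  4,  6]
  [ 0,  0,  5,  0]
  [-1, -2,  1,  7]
A Jordan chain for λ = 5 of length 2:
v_1 = (4, -3, 0, -1)ᵀ
v_2 = (1, 0, 0, 0)ᵀ

Let N = A − (5)·I. We want v_2 with N^2 v_2 = 0 but N^1 v_2 ≠ 0; then v_{j-1} := N · v_j for j = 2, …, 2.

Pick v_2 = (1, 0, 0, 0)ᵀ.
Then v_1 = N · v_2 = (4, -3, 0, -1)ᵀ.

Sanity check: (A − (5)·I) v_1 = (0, 0, 0, 0)ᵀ = 0. ✓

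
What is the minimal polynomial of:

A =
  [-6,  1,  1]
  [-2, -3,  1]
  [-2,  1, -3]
x^2 + 8*x + 16

The characteristic polynomial is χ_A(x) = (x + 4)^3, so the eigenvalues are known. The minimal polynomial is
  m_A(x) = Π_λ (x − λ)^{k_λ}
where k_λ is the size of the *largest* Jordan block for λ (equivalently, the smallest k with (A − λI)^k v = 0 for every generalised eigenvector v of λ).

  λ = -4: largest Jordan block has size 2, contributing (x + 4)^2

So m_A(x) = (x + 4)^2 = x^2 + 8*x + 16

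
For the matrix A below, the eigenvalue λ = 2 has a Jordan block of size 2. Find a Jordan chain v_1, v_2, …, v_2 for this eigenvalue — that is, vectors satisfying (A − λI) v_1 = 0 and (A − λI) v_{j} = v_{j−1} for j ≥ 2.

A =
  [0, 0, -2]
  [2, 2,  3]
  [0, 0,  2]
A Jordan chain for λ = 2 of length 2:
v_1 = (0, -1, 0)ᵀ
v_2 = (1, 0, -1)ᵀ

Let N = A − (2)·I. We want v_2 with N^2 v_2 = 0 but N^1 v_2 ≠ 0; then v_{j-1} := N · v_j for j = 2, …, 2.

Pick v_2 = (1, 0, -1)ᵀ.
Then v_1 = N · v_2 = (0, -1, 0)ᵀ.

Sanity check: (A − (2)·I) v_1 = (0, 0, 0)ᵀ = 0. ✓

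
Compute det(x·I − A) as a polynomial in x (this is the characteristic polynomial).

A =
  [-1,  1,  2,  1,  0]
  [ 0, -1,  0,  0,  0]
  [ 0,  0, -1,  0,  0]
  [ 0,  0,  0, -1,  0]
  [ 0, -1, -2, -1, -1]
x^5 + 5*x^4 + 10*x^3 + 10*x^2 + 5*x + 1

Expanding det(x·I − A) (e.g. by cofactor expansion or by noting that A is similar to its Jordan form J, which has the same characteristic polynomial as A) gives
  χ_A(x) = x^5 + 5*x^4 + 10*x^3 + 10*x^2 + 5*x + 1
which factors as (x + 1)^5. The eigenvalues (with algebraic multiplicities) are λ = -1 with multiplicity 5.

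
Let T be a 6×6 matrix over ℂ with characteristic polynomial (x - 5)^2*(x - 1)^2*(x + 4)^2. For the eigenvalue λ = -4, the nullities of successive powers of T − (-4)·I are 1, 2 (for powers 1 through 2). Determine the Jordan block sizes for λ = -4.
Block sizes for λ = -4: [2]

From the dimensions of kernels of powers, the number of Jordan blocks of size at least j is d_j − d_{j−1} where d_j = dim ker(N^j) (with d_0 = 0). Computing the differences gives [1, 1].
The number of blocks of size exactly k is (#blocks of size ≥ k) − (#blocks of size ≥ k + 1), so the partition is: 1 block(s) of size 2.
In nonincreasing order the block sizes are [2].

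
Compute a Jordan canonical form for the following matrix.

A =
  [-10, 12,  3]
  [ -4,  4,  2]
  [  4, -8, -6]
J_2(-4) ⊕ J_1(-4)

The characteristic polynomial is
  det(x·I − A) = x^3 + 12*x^2 + 48*x + 64 = (x + 4)^3

Eigenvalues and multiplicities (the geometric multiplicity of λ is n − rank(A − λI), which equals the number of Jordan blocks for λ):
  λ = -4: algebraic multiplicity = 3, geometric multiplicity = 2

Determining the block sizes for each eigenvalue:
  λ = -4: 2 blocks summing to 3 forces exactly one block of size 2 and the rest size 1 → block sizes [2, 1]

Assembling the blocks gives a Jordan form
J =
  [-4,  1,  0]
  [ 0, -4,  0]
  [ 0,  0, -4]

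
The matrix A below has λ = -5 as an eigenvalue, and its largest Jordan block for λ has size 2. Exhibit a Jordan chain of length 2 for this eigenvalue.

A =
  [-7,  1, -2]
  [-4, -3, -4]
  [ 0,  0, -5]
A Jordan chain for λ = -5 of length 2:
v_1 = (-2, -4, 0)ᵀ
v_2 = (1, 0, 0)ᵀ

Let N = A − (-5)·I. We want v_2 with N^2 v_2 = 0 but N^1 v_2 ≠ 0; then v_{j-1} := N · v_j for j = 2, …, 2.

Pick v_2 = (1, 0, 0)ᵀ.
Then v_1 = N · v_2 = (-2, -4, 0)ᵀ.

Sanity check: (A − (-5)·I) v_1 = (0, 0, 0)ᵀ = 0. ✓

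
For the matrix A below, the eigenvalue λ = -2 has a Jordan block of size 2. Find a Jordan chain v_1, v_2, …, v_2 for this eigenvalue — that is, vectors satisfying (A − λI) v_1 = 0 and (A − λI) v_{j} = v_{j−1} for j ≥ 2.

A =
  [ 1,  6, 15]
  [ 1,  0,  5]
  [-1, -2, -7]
A Jordan chain for λ = -2 of length 2:
v_1 = (3, 1, -1)ᵀ
v_2 = (1, 0, 0)ᵀ

Let N = A − (-2)·I. We want v_2 with N^2 v_2 = 0 but N^1 v_2 ≠ 0; then v_{j-1} := N · v_j for j = 2, …, 2.

Pick v_2 = (1, 0, 0)ᵀ.
Then v_1 = N · v_2 = (3, 1, -1)ᵀ.

Sanity check: (A − (-2)·I) v_1 = (0, 0, 0)ᵀ = 0. ✓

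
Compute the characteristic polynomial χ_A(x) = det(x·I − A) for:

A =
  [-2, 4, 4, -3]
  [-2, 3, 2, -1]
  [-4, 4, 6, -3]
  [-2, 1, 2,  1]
x^4 - 8*x^3 + 24*x^2 - 32*x + 16

Expanding det(x·I − A) (e.g. by cofactor expansion or by noting that A is similar to its Jordan form J, which has the same characteristic polynomial as A) gives
  χ_A(x) = x^4 - 8*x^3 + 24*x^2 - 32*x + 16
which factors as (x - 2)^4. The eigenvalues (with algebraic multiplicities) are λ = 2 with multiplicity 4.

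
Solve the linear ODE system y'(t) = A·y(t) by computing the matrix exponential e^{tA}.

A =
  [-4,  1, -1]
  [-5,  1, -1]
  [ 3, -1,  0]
e^{tA} =
  [t^2*exp(-t)/2 - 3*t*exp(-t) + exp(-t), t*exp(-t), t^2*exp(-t)/2 - t*exp(-t)]
  [t^2*exp(-t) - 5*t*exp(-t), 2*t*exp(-t) + exp(-t), t^2*exp(-t) - t*exp(-t)]
  [-t^2*exp(-t)/2 + 3*t*exp(-t), -t*exp(-t), -t^2*exp(-t)/2 + t*exp(-t) + exp(-t)]

Strategy: write A = P · J · P⁻¹ where J is a Jordan canonical form, so e^{tA} = P · e^{tJ} · P⁻¹, and e^{tJ} can be computed block-by-block.

A has Jordan form
J =
  [-1,  1,  0]
  [ 0, -1,  1]
  [ 0,  0, -1]
(up to reordering of blocks).

Per-block formulas:
  For a 3×3 Jordan block J_3(-1): exp(t · J_3(-1)) = e^(-1t)·(I + t·N + (t^2/2)·N^2), where N is the 3×3 nilpotent shift.

After assembling e^{tJ} and conjugating by P, we get:

e^{tA} =
  [t^2*exp(-t)/2 - 3*t*exp(-t) + exp(-t), t*exp(-t), t^2*exp(-t)/2 - t*exp(-t)]
  [t^2*exp(-t) - 5*t*exp(-t), 2*t*exp(-t) + exp(-t), t^2*exp(-t) - t*exp(-t)]
  [-t^2*exp(-t)/2 + 3*t*exp(-t), -t*exp(-t), -t^2*exp(-t)/2 + t*exp(-t) + exp(-t)]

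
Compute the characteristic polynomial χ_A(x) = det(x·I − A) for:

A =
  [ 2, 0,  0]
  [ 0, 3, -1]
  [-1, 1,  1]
x^3 - 6*x^2 + 12*x - 8

Expanding det(x·I − A) (e.g. by cofactor expansion or by noting that A is similar to its Jordan form J, which has the same characteristic polynomial as A) gives
  χ_A(x) = x^3 - 6*x^2 + 12*x - 8
which factors as (x - 2)^3. The eigenvalues (with algebraic multiplicities) are λ = 2 with multiplicity 3.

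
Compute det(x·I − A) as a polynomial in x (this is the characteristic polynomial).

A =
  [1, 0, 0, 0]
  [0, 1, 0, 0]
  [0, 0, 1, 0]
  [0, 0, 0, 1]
x^4 - 4*x^3 + 6*x^2 - 4*x + 1

Expanding det(x·I − A) (e.g. by cofactor expansion or by noting that A is similar to its Jordan form J, which has the same characteristic polynomial as A) gives
  χ_A(x) = x^4 - 4*x^3 + 6*x^2 - 4*x + 1
which factors as (x - 1)^4. The eigenvalues (with algebraic multiplicities) are λ = 1 with multiplicity 4.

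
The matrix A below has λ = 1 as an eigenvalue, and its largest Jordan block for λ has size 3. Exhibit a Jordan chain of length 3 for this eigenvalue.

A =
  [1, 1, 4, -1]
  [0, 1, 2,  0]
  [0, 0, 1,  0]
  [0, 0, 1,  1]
A Jordan chain for λ = 1 of length 3:
v_1 = (1, 0, 0, 0)ᵀ
v_2 = (4, 2, 0, 1)ᵀ
v_3 = (0, 0, 1, 0)ᵀ

Let N = A − (1)·I. We want v_3 with N^3 v_3 = 0 but N^2 v_3 ≠ 0; then v_{j-1} := N · v_j for j = 3, …, 2.

Pick v_3 = (0, 0, 1, 0)ᵀ.
Then v_2 = N · v_3 = (4, 2, 0, 1)ᵀ.
Then v_1 = N · v_2 = (1, 0, 0, 0)ᵀ.

Sanity check: (A − (1)·I) v_1 = (0, 0, 0, 0)ᵀ = 0. ✓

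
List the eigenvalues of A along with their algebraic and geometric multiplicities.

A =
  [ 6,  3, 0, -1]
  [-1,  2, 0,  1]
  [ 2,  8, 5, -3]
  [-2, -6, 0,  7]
λ = 5: alg = 4, geom = 2

Step 1 — factor the characteristic polynomial to read off the algebraic multiplicities:
  χ_A(x) = (x - 5)^4

Step 2 — compute geometric multiplicities via the rank-nullity identity g(λ) = n − rank(A − λI):
  rank(A − (5)·I) = 2, so dim ker(A − (5)·I) = n − 2 = 2

Summary:
  λ = 5: algebraic multiplicity = 4, geometric multiplicity = 2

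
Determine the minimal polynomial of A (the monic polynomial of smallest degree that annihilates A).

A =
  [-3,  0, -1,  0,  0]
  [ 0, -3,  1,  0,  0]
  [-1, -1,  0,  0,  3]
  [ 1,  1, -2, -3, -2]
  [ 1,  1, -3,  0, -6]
x^3 + 9*x^2 + 27*x + 27

The characteristic polynomial is χ_A(x) = (x + 3)^5, so the eigenvalues are known. The minimal polynomial is
  m_A(x) = Π_λ (x − λ)^{k_λ}
where k_λ is the size of the *largest* Jordan block for λ (equivalently, the smallest k with (A − λI)^k v = 0 for every generalised eigenvector v of λ).

  λ = -3: largest Jordan block has size 3, contributing (x + 3)^3

So m_A(x) = (x + 3)^3 = x^3 + 9*x^2 + 27*x + 27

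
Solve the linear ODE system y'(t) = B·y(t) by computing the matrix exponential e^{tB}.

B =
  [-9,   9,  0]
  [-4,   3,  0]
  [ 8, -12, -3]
e^{tB} =
  [-6*t*exp(-3*t) + exp(-3*t), 9*t*exp(-3*t), 0]
  [-4*t*exp(-3*t), 6*t*exp(-3*t) + exp(-3*t), 0]
  [8*t*exp(-3*t), -12*t*exp(-3*t), exp(-3*t)]

Strategy: write B = P · J · P⁻¹ where J is a Jordan canonical form, so e^{tB} = P · e^{tJ} · P⁻¹, and e^{tJ} can be computed block-by-block.

B has Jordan form
J =
  [-3,  1,  0]
  [ 0, -3,  0]
  [ 0,  0, -3]
(up to reordering of blocks).

Per-block formulas:
  For a 2×2 Jordan block J_2(-3): exp(t · J_2(-3)) = e^(-3t)·(I + t·N), where N is the 2×2 nilpotent shift.
  For a 1×1 block at λ = -3: exp(t · [-3]) = [e^(-3t)].

After assembling e^{tJ} and conjugating by P, we get:

e^{tB} =
  [-6*t*exp(-3*t) + exp(-3*t), 9*t*exp(-3*t), 0]
  [-4*t*exp(-3*t), 6*t*exp(-3*t) + exp(-3*t), 0]
  [8*t*exp(-3*t), -12*t*exp(-3*t), exp(-3*t)]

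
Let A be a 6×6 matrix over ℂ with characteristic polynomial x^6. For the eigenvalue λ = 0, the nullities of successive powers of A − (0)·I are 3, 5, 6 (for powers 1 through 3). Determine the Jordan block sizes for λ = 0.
Block sizes for λ = 0: [3, 2, 1]

From the dimensions of kernels of powers, the number of Jordan blocks of size at least j is d_j − d_{j−1} where d_j = dim ker(N^j) (with d_0 = 0). Computing the differences gives [3, 2, 1].
The number of blocks of size exactly k is (#blocks of size ≥ k) − (#blocks of size ≥ k + 1), so the partition is: 1 block(s) of size 1, 1 block(s) of size 2, 1 block(s) of size 3.
In nonincreasing order the block sizes are [3, 2, 1].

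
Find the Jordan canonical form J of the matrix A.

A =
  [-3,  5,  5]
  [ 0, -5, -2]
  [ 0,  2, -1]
J_2(-3) ⊕ J_1(-3)

The characteristic polynomial is
  det(x·I − A) = x^3 + 9*x^2 + 27*x + 27 = (x + 3)^3

Eigenvalues and multiplicities (the geometric multiplicity of λ is n − rank(A − λI), which equals the number of Jordan blocks for λ):
  λ = -3: algebraic multiplicity = 3, geometric multiplicity = 2

Determining the block sizes for each eigenvalue:
  λ = -3: 2 blocks summing to 3 forces exactly one block of size 2 and the rest size 1 → block sizes [2, 1]

Assembling the blocks gives a Jordan form
J =
  [-3,  1,  0]
  [ 0, -3,  0]
  [ 0,  0, -3]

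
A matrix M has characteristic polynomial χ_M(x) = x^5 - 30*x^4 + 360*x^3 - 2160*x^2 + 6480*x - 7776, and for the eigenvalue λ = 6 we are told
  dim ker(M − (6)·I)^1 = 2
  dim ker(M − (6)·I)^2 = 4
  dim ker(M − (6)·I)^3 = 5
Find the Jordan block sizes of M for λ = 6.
Block sizes for λ = 6: [3, 2]

From the dimensions of kernels of powers, the number of Jordan blocks of size at least j is d_j − d_{j−1} where d_j = dim ker(N^j) (with d_0 = 0). Computing the differences gives [2, 2, 1].
The number of blocks of size exactly k is (#blocks of size ≥ k) − (#blocks of size ≥ k + 1), so the partition is: 1 block(s) of size 2, 1 block(s) of size 3.
In nonincreasing order the block sizes are [3, 2].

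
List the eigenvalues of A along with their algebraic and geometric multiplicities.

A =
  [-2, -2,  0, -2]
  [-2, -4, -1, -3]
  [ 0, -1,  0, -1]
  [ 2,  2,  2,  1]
λ = -2: alg = 1, geom = 1; λ = -1: alg = 3, geom = 2

Step 1 — factor the characteristic polynomial to read off the algebraic multiplicities:
  χ_A(x) = (x + 1)^3*(x + 2)

Step 2 — compute geometric multiplicities via the rank-nullity identity g(λ) = n − rank(A − λI):
  rank(A − (-2)·I) = 3, so dim ker(A − (-2)·I) = n − 3 = 1
  rank(A − (-1)·I) = 2, so dim ker(A − (-1)·I) = n − 2 = 2

Summary:
  λ = -2: algebraic multiplicity = 1, geometric multiplicity = 1
  λ = -1: algebraic multiplicity = 3, geometric multiplicity = 2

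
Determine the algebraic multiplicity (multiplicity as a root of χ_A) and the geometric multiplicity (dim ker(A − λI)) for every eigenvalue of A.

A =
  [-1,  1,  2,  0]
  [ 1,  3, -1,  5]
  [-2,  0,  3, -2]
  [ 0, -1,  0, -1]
λ = 1: alg = 4, geom = 2

Step 1 — factor the characteristic polynomial to read off the algebraic multiplicities:
  χ_A(x) = (x - 1)^4

Step 2 — compute geometric multiplicities via the rank-nullity identity g(λ) = n − rank(A − λI):
  rank(A − (1)·I) = 2, so dim ker(A − (1)·I) = n − 2 = 2

Summary:
  λ = 1: algebraic multiplicity = 4, geometric multiplicity = 2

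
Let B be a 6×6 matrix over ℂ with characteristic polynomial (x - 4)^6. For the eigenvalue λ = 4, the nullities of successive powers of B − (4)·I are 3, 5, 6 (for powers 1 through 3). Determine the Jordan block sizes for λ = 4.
Block sizes for λ = 4: [3, 2, 1]

From the dimensions of kernels of powers, the number of Jordan blocks of size at least j is d_j − d_{j−1} where d_j = dim ker(N^j) (with d_0 = 0). Computing the differences gives [3, 2, 1].
The number of blocks of size exactly k is (#blocks of size ≥ k) − (#blocks of size ≥ k + 1), so the partition is: 1 block(s) of size 1, 1 block(s) of size 2, 1 block(s) of size 3.
In nonincreasing order the block sizes are [3, 2, 1].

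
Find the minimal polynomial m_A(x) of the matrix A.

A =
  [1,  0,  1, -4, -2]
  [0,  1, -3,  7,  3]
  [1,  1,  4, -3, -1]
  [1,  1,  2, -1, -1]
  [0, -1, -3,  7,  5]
x^3 - 6*x^2 + 12*x - 8

The characteristic polynomial is χ_A(x) = (x - 2)^5, so the eigenvalues are known. The minimal polynomial is
  m_A(x) = Π_λ (x − λ)^{k_λ}
where k_λ is the size of the *largest* Jordan block for λ (equivalently, the smallest k with (A − λI)^k v = 0 for every generalised eigenvector v of λ).

  λ = 2: largest Jordan block has size 3, contributing (x − 2)^3

So m_A(x) = (x - 2)^3 = x^3 - 6*x^2 + 12*x - 8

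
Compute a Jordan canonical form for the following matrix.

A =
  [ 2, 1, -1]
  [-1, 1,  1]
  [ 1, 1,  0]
J_3(1)

The characteristic polynomial is
  det(x·I − A) = x^3 - 3*x^2 + 3*x - 1 = (x - 1)^3

Eigenvalues and multiplicities (the geometric multiplicity of λ is n − rank(A − λI), which equals the number of Jordan blocks for λ):
  λ = 1: algebraic multiplicity = 3, geometric multiplicity = 1

Determining the block sizes for each eigenvalue:
  λ = 1: one block (gm = 1), so the single block has size am = 3 → block sizes [3]

Assembling the blocks gives a Jordan form
J =
  [1, 1, 0]
  [0, 1, 1]
  [0, 0, 1]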